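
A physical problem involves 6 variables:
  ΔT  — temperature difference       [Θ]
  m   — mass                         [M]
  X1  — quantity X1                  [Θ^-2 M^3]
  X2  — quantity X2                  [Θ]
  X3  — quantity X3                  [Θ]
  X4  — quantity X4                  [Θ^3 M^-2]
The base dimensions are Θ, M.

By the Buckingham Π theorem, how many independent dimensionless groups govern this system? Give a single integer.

4

Write exponents as rows Θ,M / cols ΔT,m,X1,X2,X3,X4:
  Θ: [ 1  0 -2  1  1  3]
  M: [ 0  1  3  0  0 -2]
RREF → pivots at {ΔT,m} ⇒ r = 2
Π count = n − r = 6 − 2 = 4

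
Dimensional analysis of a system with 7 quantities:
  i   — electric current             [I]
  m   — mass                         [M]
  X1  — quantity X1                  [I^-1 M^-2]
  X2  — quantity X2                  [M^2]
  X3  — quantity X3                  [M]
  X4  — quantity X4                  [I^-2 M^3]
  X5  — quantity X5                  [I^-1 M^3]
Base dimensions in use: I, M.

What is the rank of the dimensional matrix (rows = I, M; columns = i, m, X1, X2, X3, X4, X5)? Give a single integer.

2

Write exponents as rows I,M / cols i,m,X1,X2,X3,X4,X5:
  I: [ 1  0 -1  0  0 -2 -1]
  M: [ 0  1 -2  2  1  3  3]
Row reduction gives pivot columns i,m; rank = 2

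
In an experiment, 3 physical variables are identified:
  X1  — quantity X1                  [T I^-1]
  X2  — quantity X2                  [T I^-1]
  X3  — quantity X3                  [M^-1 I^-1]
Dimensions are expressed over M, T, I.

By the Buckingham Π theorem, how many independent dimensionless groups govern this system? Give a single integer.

1

Write exponents as rows M,T,I / cols X1,X2,X3:
  M: [ 0  0 -1]
  T: [ 1  1  0]
  I: [-1 -1 -1]
Row reduction gives pivot columns X1,X3; rank = 2
n=3, r=2 ⇒ 1 dimensionless group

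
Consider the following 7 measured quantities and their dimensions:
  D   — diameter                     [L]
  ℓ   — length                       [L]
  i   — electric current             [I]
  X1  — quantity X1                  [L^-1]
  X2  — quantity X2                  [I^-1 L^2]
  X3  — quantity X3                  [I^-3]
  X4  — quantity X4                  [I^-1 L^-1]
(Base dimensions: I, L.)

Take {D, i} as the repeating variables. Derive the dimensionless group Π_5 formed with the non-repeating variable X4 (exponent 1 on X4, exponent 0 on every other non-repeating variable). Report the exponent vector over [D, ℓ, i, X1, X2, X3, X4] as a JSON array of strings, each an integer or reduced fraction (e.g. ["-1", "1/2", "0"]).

Exponent matrix [I,L] × [D,ℓ,i,X1,X2,X3,X4]:
  I: [ 0  0  1  0 -1 -3 -1]
  L: [ 1  1  0 -1  2  0 -1]
Row reduction gives pivot columns D,i; rank = 2
Repeat: D,i; free: ℓ,X1,X2,X3,X4
RREF:
  r0: [   1    1    0   -1    2    0   -1]
  r1: [   0    0    1    0   -1   -3   -1]
Fix exponent of X4 at 1, ℓ at 0, X1 at 0, X2 at 0, X3 at 0; solve each RREF row for its pivot's exponent:
  r0: exp(D) + (-1)·1 = 0 ⇒ exp(D) = 1
  r1: exp(i) + (-1)·1 = 0 ⇒ exp(i) = 1
Π_5 = D · i · X4

["1", "0", "1", "0", "0", "0", "1"]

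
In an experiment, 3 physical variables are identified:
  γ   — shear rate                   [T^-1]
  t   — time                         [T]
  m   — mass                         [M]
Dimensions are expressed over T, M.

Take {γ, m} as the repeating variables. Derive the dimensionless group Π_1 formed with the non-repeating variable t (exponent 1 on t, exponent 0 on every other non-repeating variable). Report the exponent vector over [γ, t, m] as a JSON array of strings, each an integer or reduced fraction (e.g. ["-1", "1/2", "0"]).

Write exponents as rows T,M / cols γ,t,m:
  T: [-1  1  0]
  M: [ 0  0  1]
Echelon form has 2 nonzero rows (pivots: γ,m)
Repeat: γ,m; free: t
RREF:
  r0: [   1   -1    0]
  r1: [   0    0    1]
Fix exponent of t at 1; solve each RREF row for its pivot's exponent:
  r0: exp(γ) + (-1)·1 = 0 ⇒ exp(γ) = 1
  r1: exp(m) + (0)·1 = 0 ⇒ exp(m) = 0
Π_1 = γ · t

["1", "1", "0"]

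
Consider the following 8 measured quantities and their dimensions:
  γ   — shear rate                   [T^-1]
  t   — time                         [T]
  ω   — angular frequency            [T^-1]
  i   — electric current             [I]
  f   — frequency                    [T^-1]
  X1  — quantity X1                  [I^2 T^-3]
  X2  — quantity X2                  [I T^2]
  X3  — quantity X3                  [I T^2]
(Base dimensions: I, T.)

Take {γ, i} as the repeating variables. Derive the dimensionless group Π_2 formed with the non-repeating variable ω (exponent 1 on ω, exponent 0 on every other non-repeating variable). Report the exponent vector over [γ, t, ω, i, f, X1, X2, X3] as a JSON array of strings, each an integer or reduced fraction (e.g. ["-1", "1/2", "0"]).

["-1", "0", "1", "0", "0", "0", "0", "0"]

Dimensional matrix (I×T by γ×t×ω×i×f×X1×X2×X3):
  I: [ 0  0  0  1  0  2  1  1]
  T: [-1  1 -1  0 -1 -3  2  2]
Row reduction gives pivot columns γ,i; rank = 2
Repeat: γ,i; free: t,ω,f,X1,X2,X3
RREF:
  r0: [   1   -1    1    0    1    3   -2   -2]
  r1: [   0    0    0    1    0    2    1    1]
Fix exponent of ω at 1, t at 0, f at 0, X1 at 0, X2 at 0, X3 at 0; solve each RREF row for its pivot's exponent:
  r0: exp(γ) + (1)·1 = 0 ⇒ exp(γ) = -1
  r1: exp(i) + (0)·1 = 0 ⇒ exp(i) = 0
Π_2 = γ^-1 · ω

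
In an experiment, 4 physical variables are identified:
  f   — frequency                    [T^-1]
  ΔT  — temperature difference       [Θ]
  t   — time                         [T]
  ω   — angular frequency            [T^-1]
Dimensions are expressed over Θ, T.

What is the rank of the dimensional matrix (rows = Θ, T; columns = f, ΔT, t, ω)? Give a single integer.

Write exponents as rows Θ,T / cols f,ΔT,t,ω:
  Θ: [ 0  1  0  0]
  T: [-1  0  1 -1]
RREF → pivots at {f,ΔT} ⇒ r = 2

2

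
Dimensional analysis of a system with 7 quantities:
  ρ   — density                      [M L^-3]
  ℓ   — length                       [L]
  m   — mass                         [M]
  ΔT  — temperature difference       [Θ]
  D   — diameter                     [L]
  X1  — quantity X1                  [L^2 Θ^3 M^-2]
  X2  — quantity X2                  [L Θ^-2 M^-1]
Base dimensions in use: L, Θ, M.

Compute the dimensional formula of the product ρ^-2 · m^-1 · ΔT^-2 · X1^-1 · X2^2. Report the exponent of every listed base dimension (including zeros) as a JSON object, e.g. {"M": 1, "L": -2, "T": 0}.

Dimensional matrix (L×Θ×M by ρ×ℓ×m×ΔT×D×X1×X2):
  L: [-3  1  0  0  1  2  1]
  Θ: [ 0  0  0  1  0  3 -2]
  M: [ 1  0  1  0  0 -2 -1]
  [L]: (-2)·-3+(-1)·0+(-2)·0+(-1)·2+(2)·1 = 6
  [Θ]: (-2)·0+(-1)·0+(-2)·1+(-1)·3+(2)·-2 = -9
  [M]: (-2)·1+(-1)·1+(-2)·0+(-1)·-2+(2)·-1 = -3
⇒ L^6 Θ^-9 M^-3

{"L": 6, "Θ": -9, "M": -3}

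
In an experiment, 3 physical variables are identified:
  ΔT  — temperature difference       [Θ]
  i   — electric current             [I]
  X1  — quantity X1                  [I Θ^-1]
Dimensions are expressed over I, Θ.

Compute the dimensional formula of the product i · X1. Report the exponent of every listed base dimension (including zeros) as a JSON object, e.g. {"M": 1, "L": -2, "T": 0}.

{"I": 2, "Θ": -1}

Write exponents as rows I,Θ / cols ΔT,i,X1:
  I: [ 0  1  1]
  Θ: [ 1  0 -1]
  [I]: (1)·1+(1)·1 = 2
  [Θ]: (1)·0+(1)·-1 = -1
⇒ I^2 Θ^-1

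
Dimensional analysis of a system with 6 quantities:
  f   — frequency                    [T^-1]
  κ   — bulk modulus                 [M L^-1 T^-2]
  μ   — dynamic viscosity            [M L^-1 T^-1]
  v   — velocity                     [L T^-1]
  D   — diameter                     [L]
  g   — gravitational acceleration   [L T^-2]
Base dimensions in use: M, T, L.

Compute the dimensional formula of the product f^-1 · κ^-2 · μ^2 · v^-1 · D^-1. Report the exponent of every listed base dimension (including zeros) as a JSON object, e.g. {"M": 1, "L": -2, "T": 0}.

{"M": 0, "T": 4, "L": -2}

Write exponents as rows M,T,L / cols f,κ,μ,v,D,g:
  M: [ 0  1  1  0  0  0]
  T: [-1 -2 -1 -1  0 -2]
  L: [ 0 -1 -1  1  1  1]
  [M]: (-1)·0+(-2)·1+(2)·1+(-1)·0+(-1)·0 = 0
  [T]: (-1)·-1+(-2)·-2+(2)·-1+(-1)·-1+(-1)·0 = 4
  [L]: (-1)·0+(-2)·-1+(2)·-1+(-1)·1+(-1)·1 = -2
⇒ T^4 L^-2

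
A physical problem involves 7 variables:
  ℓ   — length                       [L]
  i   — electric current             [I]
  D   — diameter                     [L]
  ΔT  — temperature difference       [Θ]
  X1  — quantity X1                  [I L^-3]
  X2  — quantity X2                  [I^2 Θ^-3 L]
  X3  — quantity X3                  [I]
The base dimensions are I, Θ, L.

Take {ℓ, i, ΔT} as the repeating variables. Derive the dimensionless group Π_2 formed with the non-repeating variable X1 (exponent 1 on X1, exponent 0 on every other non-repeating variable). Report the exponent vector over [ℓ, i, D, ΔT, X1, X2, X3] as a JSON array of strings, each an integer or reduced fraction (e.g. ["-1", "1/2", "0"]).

Write exponents as rows I,Θ,L / cols ℓ,i,D,ΔT,X1,X2,X3:
  I: [ 0  1  0  0  1  2  1]
  Θ: [ 0  0  0  1  0 -3  0]
  L: [ 1  0  1  0 -3  1  0]
Echelon form has 3 nonzero rows (pivots: ℓ,i,ΔT)
Pivot set = {ℓ,i,ΔT}, free = {D,X1,X2,X3}
RREF:
  r0: [   1    0    1    0   -3    1    0]
  r1: [   0    1    0    0    1    2    1]
  r2: [   0    0    0    1    0   -3    0]
Fix exponent of X1 at 1, D at 0, X2 at 0, X3 at 0; solve each RREF row for its pivot's exponent:
  r0: exp(ℓ) + (-3)·1 = 0 ⇒ exp(ℓ) = 3
  r1: exp(i) + (1)·1 = 0 ⇒ exp(i) = -1
  r2: exp(ΔT) + (0)·1 = 0 ⇒ exp(ΔT) = 0
Π_2 = ℓ^3 · i^-1 · X1

["3", "-1", "0", "0", "1", "0", "0"]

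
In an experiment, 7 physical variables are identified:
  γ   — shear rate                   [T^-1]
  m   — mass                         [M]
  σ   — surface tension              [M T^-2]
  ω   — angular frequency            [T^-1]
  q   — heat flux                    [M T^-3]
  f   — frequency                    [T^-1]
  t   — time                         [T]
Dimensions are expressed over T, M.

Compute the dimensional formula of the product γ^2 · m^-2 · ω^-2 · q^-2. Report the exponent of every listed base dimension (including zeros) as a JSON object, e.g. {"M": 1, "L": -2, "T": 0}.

Exponent matrix [T,M] × [γ,m,σ,ω,q,f,t]:
  T: [-1  0 -2 -1 -3 -1  1]
  M: [ 0  1  1  0  1  0  0]
  [T]: (2)·-1+(-2)·0+(-2)·-1+(-2)·-3 = 6
  [M]: (2)·0+(-2)·1+(-2)·0+(-2)·1 = -4
⇒ T^6 M^-4

{"T": 6, "M": -4}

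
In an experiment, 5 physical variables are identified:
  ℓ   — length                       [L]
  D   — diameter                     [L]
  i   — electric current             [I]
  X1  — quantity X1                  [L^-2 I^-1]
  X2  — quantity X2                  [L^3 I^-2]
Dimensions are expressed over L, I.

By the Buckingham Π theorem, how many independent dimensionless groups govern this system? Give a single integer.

Exponent matrix [L,I] × [ℓ,D,i,X1,X2]:
  L: [ 1  1  0 -2  3]
  I: [ 0  0  1 -1 -2]
Echelon form has 2 nonzero rows (pivots: ℓ,i)
5 vars − rank 2 = 3 Π groups

3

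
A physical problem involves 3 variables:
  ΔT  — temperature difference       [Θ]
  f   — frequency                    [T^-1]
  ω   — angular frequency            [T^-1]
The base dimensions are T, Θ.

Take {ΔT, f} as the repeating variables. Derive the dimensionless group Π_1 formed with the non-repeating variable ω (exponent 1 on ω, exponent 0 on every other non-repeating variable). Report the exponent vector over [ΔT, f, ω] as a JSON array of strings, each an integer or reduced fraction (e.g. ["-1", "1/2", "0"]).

Dimensional matrix (T×Θ by ΔT×f×ω):
  T: [ 0 -1 -1]
  Θ: [ 1  0  0]
RREF → pivots at {ΔT,f} ⇒ r = 2
Repeat: ΔT,f; free: ω
RREF:
  r0: [   1    0    0]
  r1: [   0    1    1]
Fix exponent of ω at 1; solve each RREF row for its pivot's exponent:
  r0: exp(ΔT) + (0)·1 = 0 ⇒ exp(ΔT) = 0
  r1: exp(f) + (1)·1 = 0 ⇒ exp(f) = -1
Π_1 = f^-1 · ω

["0", "-1", "1"]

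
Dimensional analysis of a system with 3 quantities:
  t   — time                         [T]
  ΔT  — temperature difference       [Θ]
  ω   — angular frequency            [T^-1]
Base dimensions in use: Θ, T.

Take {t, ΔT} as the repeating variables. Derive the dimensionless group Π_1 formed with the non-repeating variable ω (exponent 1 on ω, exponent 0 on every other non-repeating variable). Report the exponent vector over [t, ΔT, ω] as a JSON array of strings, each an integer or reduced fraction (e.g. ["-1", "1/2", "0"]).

["1", "0", "1"]

Dimensional matrix (Θ×T by t×ΔT×ω):
  Θ: [ 0  1  0]
  T: [ 1  0 -1]
RREF → pivots at {t,ΔT} ⇒ r = 2
Repeat: t,ΔT; free: ω
RREF:
  r0: [   1    0   -1]
  r1: [   0    1    0]
Fix exponent of ω at 1; solve each RREF row for its pivot's exponent:
  r0: exp(t) + (-1)·1 = 0 ⇒ exp(t) = 1
  r1: exp(ΔT) + (0)·1 = 0 ⇒ exp(ΔT) = 0
Π_1 = t · ω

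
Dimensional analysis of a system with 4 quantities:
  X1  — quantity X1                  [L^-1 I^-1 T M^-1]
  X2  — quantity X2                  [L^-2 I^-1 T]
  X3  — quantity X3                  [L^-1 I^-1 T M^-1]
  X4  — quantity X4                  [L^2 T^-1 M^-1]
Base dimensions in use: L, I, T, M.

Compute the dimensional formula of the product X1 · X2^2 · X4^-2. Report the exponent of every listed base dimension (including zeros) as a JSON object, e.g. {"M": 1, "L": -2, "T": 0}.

{"L": -9, "I": -3, "T": 5, "M": 1}

Write exponents as rows L,I,T,M / cols X1,X2,X3,X4:
  L: [-1 -2 -1  2]
  I: [-1 -1 -1  0]
  T: [ 1  1  1 -1]
  M: [-1  0 -1 -1]
  [L]: (1)·-1+(2)·-2+(-2)·2 = -9
  [I]: (1)·-1+(2)·-1+(-2)·0 = -3
  [T]: (1)·1+(2)·1+(-2)·-1 = 5
  [M]: (1)·-1+(2)·0+(-2)·-1 = 1
⇒ L^-9 I^-3 T^5 M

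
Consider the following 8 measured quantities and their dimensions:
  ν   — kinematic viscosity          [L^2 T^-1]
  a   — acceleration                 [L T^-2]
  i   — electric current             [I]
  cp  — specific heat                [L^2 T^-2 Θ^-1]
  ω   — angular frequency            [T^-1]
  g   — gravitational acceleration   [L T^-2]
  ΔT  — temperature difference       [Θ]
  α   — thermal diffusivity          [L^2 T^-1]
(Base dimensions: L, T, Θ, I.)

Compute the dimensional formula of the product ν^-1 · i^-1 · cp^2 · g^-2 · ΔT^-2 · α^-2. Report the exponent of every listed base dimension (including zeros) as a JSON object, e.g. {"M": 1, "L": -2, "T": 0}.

{"L": -4, "T": 3, "Θ": -4, "I": -1}

Dimensional matrix (L×T×Θ×I by ν×a×i×cp×ω×g×ΔT×α):
  L: [ 2  1  0  2  0  1  0  2]
  T: [-1 -2  0 -2 -1 -2  0 -1]
  Θ: [ 0  0  0 -1  0  0  1  0]
  I: [ 0  0  1  0  0  0  0  0]
  [L]: (-1)·2+(-1)·0+(2)·2+(-2)·1+(-2)·0+(-2)·2 = -4
  [T]: (-1)·-1+(-1)·0+(2)·-2+(-2)·-2+(-2)·0+(-2)·-1 = 3
  [Θ]: (-1)·0+(-1)·0+(2)·-1+(-2)·0+(-2)·1+(-2)·0 = -4
  [I]: (-1)·0+(-1)·1+(2)·0+(-2)·0+(-2)·0+(-2)·0 = -1
⇒ L^-4 T^3 Θ^-4 I^-1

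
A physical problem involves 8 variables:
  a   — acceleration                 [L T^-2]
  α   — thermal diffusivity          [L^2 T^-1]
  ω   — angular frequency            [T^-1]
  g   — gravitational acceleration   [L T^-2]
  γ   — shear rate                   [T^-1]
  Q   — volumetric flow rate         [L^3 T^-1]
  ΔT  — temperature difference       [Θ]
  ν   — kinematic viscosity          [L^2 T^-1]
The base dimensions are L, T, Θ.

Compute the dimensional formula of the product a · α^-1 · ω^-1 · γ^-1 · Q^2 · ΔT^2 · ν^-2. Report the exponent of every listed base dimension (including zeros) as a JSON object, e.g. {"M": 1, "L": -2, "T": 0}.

{"L": 1, "T": 1, "Θ": 2}

Dimensional matrix (L×T×Θ by a×α×ω×g×γ×Q×ΔT×ν):
  L: [ 1  2  0  1  0  3  0  2]
  T: [-2 -1 -1 -2 -1 -1  0 -1]
  Θ: [ 0  0  0  0  0  0  1  0]
  [L]: (1)·1+(-1)·2+(-1)·0+(-1)·0+(2)·3+(2)·0+(-2)·2 = 1
  [T]: (1)·-2+(-1)·-1+(-1)·-1+(-1)·-1+(2)·-1+(2)·0+(-2)·-1 = 1
  [Θ]: (1)·0+(-1)·0+(-1)·0+(-1)·0+(2)·0+(2)·1+(-2)·0 = 2
⇒ L T Θ^2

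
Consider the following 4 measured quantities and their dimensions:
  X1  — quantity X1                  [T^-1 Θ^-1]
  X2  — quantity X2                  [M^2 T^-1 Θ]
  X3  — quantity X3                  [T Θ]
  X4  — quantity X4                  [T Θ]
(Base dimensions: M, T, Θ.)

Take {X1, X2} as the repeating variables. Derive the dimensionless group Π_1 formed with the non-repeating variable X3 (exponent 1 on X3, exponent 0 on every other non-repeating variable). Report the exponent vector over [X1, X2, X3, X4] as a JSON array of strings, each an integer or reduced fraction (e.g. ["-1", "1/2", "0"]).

["1", "0", "1", "0"]

Write exponents as rows M,T,Θ / cols X1,X2,X3,X4:
  M: [ 0  2  0  0]
  T: [-1 -1  1  1]
  Θ: [-1  1  1  1]
RREF → pivots at {X1,X2} ⇒ r = 2
Repeat: X1,X2; free: X3,X4
RREF:
  r0: [   1    0   -1   -1]
  r1: [   0    1    0    0]
  r2: [   0    0    0    0]
Fix exponent of X3 at 1, X4 at 0; solve each RREF row for its pivot's exponent:
  r0: exp(X1) + (-1)·1 = 0 ⇒ exp(X1) = 1
  r1: exp(X2) + (0)·1 = 0 ⇒ exp(X2) = 0
Π_1 = X1 · X3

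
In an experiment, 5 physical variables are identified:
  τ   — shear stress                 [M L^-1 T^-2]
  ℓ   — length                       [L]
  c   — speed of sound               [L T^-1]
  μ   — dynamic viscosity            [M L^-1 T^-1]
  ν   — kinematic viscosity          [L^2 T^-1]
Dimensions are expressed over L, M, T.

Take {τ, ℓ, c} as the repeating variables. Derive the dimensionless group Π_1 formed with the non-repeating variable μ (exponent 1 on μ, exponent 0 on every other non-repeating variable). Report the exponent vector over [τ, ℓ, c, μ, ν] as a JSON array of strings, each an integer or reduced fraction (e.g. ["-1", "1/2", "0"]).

Exponent matrix [L,M,T] × [τ,ℓ,c,μ,ν]:
  L: [-1  1  1 -1  2]
  M: [ 1  0  0  1  0]
  T: [-2  0 -1 -1 -1]
Echelon form has 3 nonzero rows (pivots: τ,ℓ,c)
Repeat: τ,ℓ,c; free: μ,ν
RREF:
  r0: [   1    0    0    1    0]
  r1: [   0    1    0    1    1]
  r2: [   0    0    1   -1    1]
Fix exponent of μ at 1, ν at 0; solve each RREF row for its pivot's exponent:
  r0: exp(τ) + (1)·1 = 0 ⇒ exp(τ) = -1
  r1: exp(ℓ) + (1)·1 = 0 ⇒ exp(ℓ) = -1
  r2: exp(c) + (-1)·1 = 0 ⇒ exp(c) = 1
Π_1 = τ^-1 · ℓ^-1 · c · μ

["-1", "-1", "1", "1", "0"]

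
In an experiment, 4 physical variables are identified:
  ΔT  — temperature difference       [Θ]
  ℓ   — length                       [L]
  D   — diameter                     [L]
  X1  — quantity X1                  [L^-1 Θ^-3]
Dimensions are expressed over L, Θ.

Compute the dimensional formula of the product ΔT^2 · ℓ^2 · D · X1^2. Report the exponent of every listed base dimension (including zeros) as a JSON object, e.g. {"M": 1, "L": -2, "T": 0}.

Dimensional matrix (L×Θ by ΔT×ℓ×D×X1):
  L: [ 0  1  1 -1]
  Θ: [ 1  0  0 -3]
  [L]: (2)·0+(2)·1+(1)·1+(2)·-1 = 1
  [Θ]: (2)·1+(2)·0+(1)·0+(2)·-3 = -4
⇒ L Θ^-4

{"L": 1, "Θ": -4}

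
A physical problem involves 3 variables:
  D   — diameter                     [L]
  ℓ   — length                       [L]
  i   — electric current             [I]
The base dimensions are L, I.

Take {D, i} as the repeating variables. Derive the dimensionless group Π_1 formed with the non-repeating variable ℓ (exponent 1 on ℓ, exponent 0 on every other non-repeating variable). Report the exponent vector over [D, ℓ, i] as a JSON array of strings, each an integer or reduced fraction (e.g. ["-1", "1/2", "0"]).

Exponent matrix [L,I] × [D,ℓ,i]:
  L: [ 1  1  0]
  I: [ 0  0  1]
Row reduction gives pivot columns D,i; rank = 2
Repeat: D,i; free: ℓ
RREF:
  r0: [   1    1    0]
  r1: [   0    0    1]
Fix exponent of ℓ at 1; solve each RREF row for its pivot's exponent:
  r0: exp(D) + (1)·1 = 0 ⇒ exp(D) = -1
  r1: exp(i) + (0)·1 = 0 ⇒ exp(i) = 0
Π_1 = D^-1 · ℓ

["-1", "1", "0"]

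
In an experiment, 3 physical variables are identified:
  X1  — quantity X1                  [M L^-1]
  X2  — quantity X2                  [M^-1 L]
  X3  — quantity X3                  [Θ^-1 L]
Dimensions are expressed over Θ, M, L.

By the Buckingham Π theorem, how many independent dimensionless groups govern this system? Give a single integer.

1

Exponent matrix [Θ,M,L] × [X1,X2,X3]:
  Θ: [ 0  0 -1]
  M: [ 1 -1  0]
  L: [-1  1  1]
RREF → pivots at {X1,X3} ⇒ r = 2
n=3, r=2 ⇒ 1 dimensionless group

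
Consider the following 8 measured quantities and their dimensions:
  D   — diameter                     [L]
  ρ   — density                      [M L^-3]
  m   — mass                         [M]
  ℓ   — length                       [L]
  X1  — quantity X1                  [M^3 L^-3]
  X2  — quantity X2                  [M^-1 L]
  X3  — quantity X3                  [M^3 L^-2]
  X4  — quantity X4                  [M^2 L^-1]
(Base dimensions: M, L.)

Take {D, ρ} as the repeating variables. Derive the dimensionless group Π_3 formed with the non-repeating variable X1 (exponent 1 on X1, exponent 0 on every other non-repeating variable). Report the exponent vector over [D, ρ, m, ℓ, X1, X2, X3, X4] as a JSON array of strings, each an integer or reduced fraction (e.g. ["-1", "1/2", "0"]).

Exponent matrix [M,L] × [D,ρ,m,ℓ,X1,X2,X3,X4]:
  M: [ 0  1  1  0  3 -1  3  2]
  L: [ 1 -3  0  1 -3  1 -2 -1]
Echelon form has 2 nonzero rows (pivots: D,ρ)
Pivot set = {D,ρ}, free = {m,ℓ,X1,X2,X3,X4}
RREF:
  r0: [   1    0    3    1    6   -2    7    5]
  r1: [   0    1    1    0    3   -1    3    2]
Fix exponent of X1 at 1, m at 0, ℓ at 0, X2 at 0, X3 at 0, X4 at 0; solve each RREF row for its pivot's exponent:
  r0: exp(D) + (6)·1 = 0 ⇒ exp(D) = -6
  r1: exp(ρ) + (3)·1 = 0 ⇒ exp(ρ) = -3
Π_3 = D^-6 · ρ^-3 · X1

["-6", "-3", "0", "0", "1", "0", "0", "0"]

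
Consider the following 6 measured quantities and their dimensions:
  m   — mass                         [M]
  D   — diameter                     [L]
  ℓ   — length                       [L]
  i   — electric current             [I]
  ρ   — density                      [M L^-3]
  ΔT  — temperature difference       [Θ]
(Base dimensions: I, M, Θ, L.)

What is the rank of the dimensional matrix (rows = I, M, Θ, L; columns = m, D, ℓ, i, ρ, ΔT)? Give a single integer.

4

Write exponents as rows I,M,Θ,L / cols m,D,ℓ,i,ρ,ΔT:
  I: [ 0  0  0  1  0  0]
  M: [ 1  0  0  0  1  0]
  Θ: [ 0  0  0  0  0  1]
  L: [ 0  1  1  0 -3  0]
RREF → pivots at {m,D,i,ΔT} ⇒ r = 4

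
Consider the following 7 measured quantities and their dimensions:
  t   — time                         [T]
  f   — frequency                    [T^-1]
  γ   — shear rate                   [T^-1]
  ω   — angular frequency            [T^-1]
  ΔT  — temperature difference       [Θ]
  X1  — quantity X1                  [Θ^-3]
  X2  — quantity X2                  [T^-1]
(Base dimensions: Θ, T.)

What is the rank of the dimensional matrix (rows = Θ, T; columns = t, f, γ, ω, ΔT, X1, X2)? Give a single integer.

2

Exponent matrix [Θ,T] × [t,f,γ,ω,ΔT,X1,X2]:
  Θ: [ 0  0  0  0  1 -3  0]
  T: [ 1 -1 -1 -1  0  0 -1]
Echelon form has 2 nonzero rows (pivots: t,ΔT)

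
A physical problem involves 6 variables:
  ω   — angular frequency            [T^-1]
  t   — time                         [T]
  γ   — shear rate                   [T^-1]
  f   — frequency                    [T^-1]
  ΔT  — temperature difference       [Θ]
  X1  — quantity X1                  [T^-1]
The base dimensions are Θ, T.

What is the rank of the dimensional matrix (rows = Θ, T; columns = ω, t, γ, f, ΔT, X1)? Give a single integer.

2

Write exponents as rows Θ,T / cols ω,t,γ,f,ΔT,X1:
  Θ: [ 0  0  0  0  1  0]
  T: [-1  1 -1 -1  0 -1]
Echelon form has 2 nonzero rows (pivots: ω,ΔT)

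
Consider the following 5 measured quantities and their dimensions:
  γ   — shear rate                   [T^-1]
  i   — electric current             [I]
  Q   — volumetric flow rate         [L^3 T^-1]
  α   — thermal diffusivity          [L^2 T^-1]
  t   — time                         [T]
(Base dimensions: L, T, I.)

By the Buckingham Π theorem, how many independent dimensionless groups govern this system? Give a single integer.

Dimensional matrix (L×T×I by γ×i×Q×α×t):
  L: [ 0  0  3  2  0]
  T: [-1  0 -1 -1  1]
  I: [ 0  1  0  0  0]
RREF → pivots at {γ,i,Q} ⇒ r = 3
5 vars − rank 3 = 2 Π groups

2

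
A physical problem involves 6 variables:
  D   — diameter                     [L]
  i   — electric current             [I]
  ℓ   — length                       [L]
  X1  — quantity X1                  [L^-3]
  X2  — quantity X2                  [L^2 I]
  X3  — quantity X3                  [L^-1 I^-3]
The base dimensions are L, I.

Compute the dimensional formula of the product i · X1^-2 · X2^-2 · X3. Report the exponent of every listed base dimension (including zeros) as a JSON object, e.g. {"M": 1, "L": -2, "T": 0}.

{"L": 1, "I": -4}

Dimensional matrix (L×I by D×i×ℓ×X1×X2×X3):
  L: [ 1  0  1 -3  2 -1]
  I: [ 0  1  0  0  1 -3]
  [L]: (1)·0+(-2)·-3+(-2)·2+(1)·-1 = 1
  [I]: (1)·1+(-2)·0+(-2)·1+(1)·-3 = -4
⇒ L I^-4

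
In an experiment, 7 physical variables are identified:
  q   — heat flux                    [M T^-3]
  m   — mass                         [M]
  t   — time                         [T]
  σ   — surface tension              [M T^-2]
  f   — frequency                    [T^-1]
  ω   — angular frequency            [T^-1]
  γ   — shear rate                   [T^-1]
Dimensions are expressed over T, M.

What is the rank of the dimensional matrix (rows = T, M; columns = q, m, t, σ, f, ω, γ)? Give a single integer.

2

Dimensional matrix (T×M by q×m×t×σ×f×ω×γ):
  T: [-3  0  1 -2 -1 -1 -1]
  M: [ 1  1  0  1  0  0  0]
Echelon form has 2 nonzero rows (pivots: q,m)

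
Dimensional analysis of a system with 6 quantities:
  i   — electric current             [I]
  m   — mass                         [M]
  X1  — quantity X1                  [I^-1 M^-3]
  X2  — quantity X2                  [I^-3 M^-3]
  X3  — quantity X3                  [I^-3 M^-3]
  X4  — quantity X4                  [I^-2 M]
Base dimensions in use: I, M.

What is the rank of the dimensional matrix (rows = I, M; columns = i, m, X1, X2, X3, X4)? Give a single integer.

2

Dimensional matrix (I×M by i×m×X1×X2×X3×X4):
  I: [ 1  0 -1 -3 -3 -2]
  M: [ 0  1 -3 -3 -3  1]
Echelon form has 2 nonzero rows (pivots: i,m)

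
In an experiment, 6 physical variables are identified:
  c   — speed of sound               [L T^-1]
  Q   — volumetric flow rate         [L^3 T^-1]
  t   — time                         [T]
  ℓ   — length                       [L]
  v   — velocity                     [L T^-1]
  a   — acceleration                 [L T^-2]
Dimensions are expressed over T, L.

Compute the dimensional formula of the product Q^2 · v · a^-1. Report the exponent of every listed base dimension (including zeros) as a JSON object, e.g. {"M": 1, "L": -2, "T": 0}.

{"T": -1, "L": 6}

Dimensional matrix (T×L by c×Q×t×ℓ×v×a):
  T: [-1 -1  1  0 -1 -2]
  L: [ 1  3  0  1  1  1]
  [T]: (2)·-1+(1)·-1+(-1)·-2 = -1
  [L]: (2)·3+(1)·1+(-1)·1 = 6
⇒ T^-1 L^6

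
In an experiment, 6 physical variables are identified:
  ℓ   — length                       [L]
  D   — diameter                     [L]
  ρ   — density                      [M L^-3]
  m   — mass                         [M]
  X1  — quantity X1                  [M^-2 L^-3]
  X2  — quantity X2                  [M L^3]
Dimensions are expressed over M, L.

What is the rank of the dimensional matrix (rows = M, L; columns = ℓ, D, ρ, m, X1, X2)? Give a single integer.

Write exponents as rows M,L / cols ℓ,D,ρ,m,X1,X2:
  M: [ 0  0  1  1 -2  1]
  L: [ 1  1 -3  0 -3  3]
RREF → pivots at {ℓ,ρ} ⇒ r = 2

2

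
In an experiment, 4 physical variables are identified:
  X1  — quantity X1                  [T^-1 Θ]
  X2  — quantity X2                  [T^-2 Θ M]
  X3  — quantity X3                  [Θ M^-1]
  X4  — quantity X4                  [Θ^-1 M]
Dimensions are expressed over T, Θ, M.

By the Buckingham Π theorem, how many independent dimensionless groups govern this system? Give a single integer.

2

Dimensional matrix (T×Θ×M by X1×X2×X3×X4):
  T: [-1 -2  0  0]
  Θ: [ 1  1  1 -1]
  M: [ 0  1 -1  1]
Echelon form has 2 nonzero rows (pivots: X1,X2)
4 vars − rank 2 = 2 Π groups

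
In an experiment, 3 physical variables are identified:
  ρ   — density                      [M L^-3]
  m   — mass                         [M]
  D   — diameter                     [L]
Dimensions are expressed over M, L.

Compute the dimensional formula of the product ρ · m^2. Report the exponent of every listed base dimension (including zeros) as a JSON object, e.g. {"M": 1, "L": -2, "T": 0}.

Exponent matrix [M,L] × [ρ,m,D]:
  M: [ 1  1  0]
  L: [-3  0  1]
  [M]: (1)·1+(2)·1 = 3
  [L]: (1)·-3+(2)·0 = -3
⇒ M^3 L^-3

{"M": 3, "L": -3}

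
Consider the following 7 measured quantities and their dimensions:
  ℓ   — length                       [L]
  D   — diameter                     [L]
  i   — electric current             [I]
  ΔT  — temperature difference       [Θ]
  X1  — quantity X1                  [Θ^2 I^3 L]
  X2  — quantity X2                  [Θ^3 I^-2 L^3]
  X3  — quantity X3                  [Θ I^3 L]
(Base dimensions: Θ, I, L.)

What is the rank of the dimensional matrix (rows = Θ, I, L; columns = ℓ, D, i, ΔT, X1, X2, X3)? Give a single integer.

3

Dimensional matrix (Θ×I×L by ℓ×D×i×ΔT×X1×X2×X3):
  Θ: [ 0  0  0  1  2  3  1]
  I: [ 0  0  1  0  3 -2  3]
  L: [ 1  1  0  0  1  3  1]
RREF → pivots at {ℓ,i,ΔT} ⇒ r = 3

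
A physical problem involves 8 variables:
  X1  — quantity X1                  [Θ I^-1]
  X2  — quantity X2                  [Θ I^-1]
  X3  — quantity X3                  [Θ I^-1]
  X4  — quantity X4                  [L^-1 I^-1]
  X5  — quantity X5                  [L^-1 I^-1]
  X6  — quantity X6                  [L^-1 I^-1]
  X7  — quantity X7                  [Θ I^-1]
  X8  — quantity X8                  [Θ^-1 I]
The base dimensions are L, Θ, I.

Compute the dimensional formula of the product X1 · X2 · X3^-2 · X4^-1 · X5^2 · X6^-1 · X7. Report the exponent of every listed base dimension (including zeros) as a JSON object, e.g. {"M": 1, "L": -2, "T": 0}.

Exponent matrix [L,Θ,I] × [X1,X2,X3,X4,X5,X6,X7,X8]:
  L: [ 0  0  0 -1 -1 -1  0  0]
  Θ: [ 1  1  1  0  0  0  1 -1]
  I: [-1 -1 -1 -1 -1 -1 -1  1]
  [L]: (1)·0+(1)·0+(-2)·0+(-1)·-1+(2)·-1+(-1)·-1+(1)·0 = 0
  [Θ]: (1)·1+(1)·1+(-2)·1+(-1)·0+(2)·0+(-1)·0+(1)·1 = 1
  [I]: (1)·-1+(1)·-1+(-2)·-1+(-1)·-1+(2)·-1+(-1)·-1+(1)·-1 = -1
⇒ Θ I^-1

{"L": 0, "Θ": 1, "I": -1}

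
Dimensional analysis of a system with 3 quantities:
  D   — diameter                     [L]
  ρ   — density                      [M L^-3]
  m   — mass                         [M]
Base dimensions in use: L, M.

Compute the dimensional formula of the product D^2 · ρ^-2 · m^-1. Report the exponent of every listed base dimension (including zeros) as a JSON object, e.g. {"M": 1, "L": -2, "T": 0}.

{"L": 8, "M": -3}

Write exponents as rows L,M / cols D,ρ,m:
  L: [ 1 -3  0]
  M: [ 0  1  1]
  [L]: (2)·1+(-2)·-3+(-1)·0 = 8
  [M]: (2)·0+(-2)·1+(-1)·1 = -3
⇒ L^8 M^-3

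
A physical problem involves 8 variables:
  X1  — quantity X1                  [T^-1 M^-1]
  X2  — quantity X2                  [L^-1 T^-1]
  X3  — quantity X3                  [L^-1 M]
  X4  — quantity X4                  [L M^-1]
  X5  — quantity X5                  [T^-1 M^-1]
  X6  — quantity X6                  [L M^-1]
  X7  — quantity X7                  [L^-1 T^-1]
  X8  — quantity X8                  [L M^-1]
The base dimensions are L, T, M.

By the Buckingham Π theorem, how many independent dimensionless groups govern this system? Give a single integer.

Exponent matrix [L,T,M] × [X1,X2,X3,X4,X5,X6,X7,X8]:
  L: [ 0 -1 -1  1  0  1 -1  1]
  T: [-1 -1  0  0 -1  0 -1  0]
  M: [-1  0  1 -1 -1 -1  0 -1]
RREF → pivots at {X1,X2} ⇒ r = 2
8 vars − rank 2 = 6 Π groups

6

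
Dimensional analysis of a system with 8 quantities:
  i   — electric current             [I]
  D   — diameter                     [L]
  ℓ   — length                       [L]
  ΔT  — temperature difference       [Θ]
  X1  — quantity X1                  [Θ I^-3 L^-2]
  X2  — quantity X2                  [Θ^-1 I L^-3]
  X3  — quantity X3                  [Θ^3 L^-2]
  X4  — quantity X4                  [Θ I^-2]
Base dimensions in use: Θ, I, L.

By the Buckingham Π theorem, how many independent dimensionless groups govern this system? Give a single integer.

Dimensional matrix (Θ×I×L by i×D×ℓ×ΔT×X1×X2×X3×X4):
  Θ: [ 0  0  0  1  1 -1  3  1]
  I: [ 1  0  0  0 -3  1  0 -2]
  L: [ 0  1  1  0 -2 -3 -2  0]
Row reduction gives pivot columns i,D,ΔT; rank = 3
8 vars − rank 3 = 5 Π groups

5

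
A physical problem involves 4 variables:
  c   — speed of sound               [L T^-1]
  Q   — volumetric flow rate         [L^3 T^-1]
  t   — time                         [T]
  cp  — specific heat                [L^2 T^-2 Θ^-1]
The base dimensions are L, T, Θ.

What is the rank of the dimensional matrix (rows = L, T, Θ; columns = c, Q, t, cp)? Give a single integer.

3

Dimensional matrix (L×T×Θ by c×Q×t×cp):
  L: [ 1  3  0  2]
  T: [-1 -1  1 -2]
  Θ: [ 0  0  0 -1]
Row reduction gives pivot columns c,Q,cp; rank = 3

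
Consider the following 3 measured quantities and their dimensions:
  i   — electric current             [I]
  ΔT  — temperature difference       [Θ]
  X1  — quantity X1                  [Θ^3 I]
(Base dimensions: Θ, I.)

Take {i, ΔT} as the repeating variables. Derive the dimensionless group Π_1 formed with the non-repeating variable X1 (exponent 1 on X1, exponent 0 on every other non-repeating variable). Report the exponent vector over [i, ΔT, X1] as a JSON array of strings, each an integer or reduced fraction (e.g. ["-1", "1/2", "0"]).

["-1", "-3", "1"]

Dimensional matrix (Θ×I by i×ΔT×X1):
  Θ: [ 0  1  3]
  I: [ 1  0  1]
RREF → pivots at {i,ΔT} ⇒ r = 2
Repeat: i,ΔT; free: X1
RREF:
  r0: [   1    0    1]
  r1: [   0    1    3]
Fix exponent of X1 at 1; solve each RREF row for its pivot's exponent:
  r0: exp(i) + (1)·1 = 0 ⇒ exp(i) = -1
  r1: exp(ΔT) + (3)·1 = 0 ⇒ exp(ΔT) = -3
Π_1 = i^-1 · ΔT^-3 · X1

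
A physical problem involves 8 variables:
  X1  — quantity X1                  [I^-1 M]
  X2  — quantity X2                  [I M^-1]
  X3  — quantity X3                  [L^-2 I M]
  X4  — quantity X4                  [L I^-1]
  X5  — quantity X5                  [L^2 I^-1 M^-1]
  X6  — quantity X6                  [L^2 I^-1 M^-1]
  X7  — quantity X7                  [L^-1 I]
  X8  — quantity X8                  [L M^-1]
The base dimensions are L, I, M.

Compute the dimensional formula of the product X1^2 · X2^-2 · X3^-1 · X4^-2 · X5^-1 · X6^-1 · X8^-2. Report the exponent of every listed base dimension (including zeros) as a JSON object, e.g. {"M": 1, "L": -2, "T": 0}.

Exponent matrix [L,I,M] × [X1,X2,X3,X4,X5,X6,X7,X8]:
  L: [ 0  0 -2  1  2  2 -1  1]
  I: [-1  1  1 -1 -1 -1  1  0]
  M: [ 1 -1  1  0 -1 -1  0 -1]
  [L]: (2)·0+(-2)·0+(-1)·-2+(-2)·1+(-1)·2+(-1)·2+(-2)·1 = -6
  [I]: (2)·-1+(-2)·1+(-1)·1+(-2)·-1+(-1)·-1+(-1)·-1+(-2)·0 = -1
  [M]: (2)·1+(-2)·-1+(-1)·1+(-2)·0+(-1)·-1+(-1)·-1+(-2)·-1 = 7
⇒ L^-6 I^-1 M^7

{"L": -6, "I": -1, "M": 7}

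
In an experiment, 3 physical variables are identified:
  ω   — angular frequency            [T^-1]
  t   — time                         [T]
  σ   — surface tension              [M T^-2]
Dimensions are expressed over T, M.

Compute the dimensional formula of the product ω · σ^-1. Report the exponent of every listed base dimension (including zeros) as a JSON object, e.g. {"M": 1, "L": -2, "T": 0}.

{"T": 1, "M": -1}

Dimensional matrix (T×M by ω×t×σ):
  T: [-1  1 -2]
  M: [ 0  0  1]
  [T]: (1)·-1+(-1)·-2 = 1
  [M]: (1)·0+(-1)·1 = -1
⇒ T M^-1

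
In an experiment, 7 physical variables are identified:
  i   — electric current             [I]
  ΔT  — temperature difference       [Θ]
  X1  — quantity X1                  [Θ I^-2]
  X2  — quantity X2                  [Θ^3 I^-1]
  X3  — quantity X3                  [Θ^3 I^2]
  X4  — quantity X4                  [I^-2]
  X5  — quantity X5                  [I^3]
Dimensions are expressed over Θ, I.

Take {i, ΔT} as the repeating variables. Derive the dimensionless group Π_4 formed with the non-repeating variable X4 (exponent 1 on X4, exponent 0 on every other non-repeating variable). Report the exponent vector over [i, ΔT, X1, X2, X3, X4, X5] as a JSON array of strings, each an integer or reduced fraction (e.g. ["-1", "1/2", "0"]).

["2", "0", "0", "0", "0", "1", "0"]

Dimensional matrix (Θ×I by i×ΔT×X1×X2×X3×X4×X5):
  Θ: [ 0  1  1  3  3  0  0]
  I: [ 1  0 -2 -1  2 -2  3]
RREF → pivots at {i,ΔT} ⇒ r = 2
Repeat: i,ΔT; free: X1,X2,X3,X4,X5
RREF:
  r0: [   1    0   -2   -1    2   -2    3]
  r1: [   0    1    1    3    3    0    0]
Fix exponent of X4 at 1, X1 at 0, X2 at 0, X3 at 0, X5 at 0; solve each RREF row for its pivot's exponent:
  r0: exp(i) + (-2)·1 = 0 ⇒ exp(i) = 2
  r1: exp(ΔT) + (0)·1 = 0 ⇒ exp(ΔT) = 0
Π_4 = i^2 · X4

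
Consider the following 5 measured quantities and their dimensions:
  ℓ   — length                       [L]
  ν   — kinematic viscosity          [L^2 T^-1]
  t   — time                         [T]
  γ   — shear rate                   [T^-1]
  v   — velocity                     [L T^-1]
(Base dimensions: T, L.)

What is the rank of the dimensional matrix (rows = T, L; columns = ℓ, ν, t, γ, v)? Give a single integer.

2

Write exponents as rows T,L / cols ℓ,ν,t,γ,v:
  T: [ 0 -1  1 -1 -1]
  L: [ 1  2  0  0  1]
Row reduction gives pivot columns ℓ,ν; rank = 2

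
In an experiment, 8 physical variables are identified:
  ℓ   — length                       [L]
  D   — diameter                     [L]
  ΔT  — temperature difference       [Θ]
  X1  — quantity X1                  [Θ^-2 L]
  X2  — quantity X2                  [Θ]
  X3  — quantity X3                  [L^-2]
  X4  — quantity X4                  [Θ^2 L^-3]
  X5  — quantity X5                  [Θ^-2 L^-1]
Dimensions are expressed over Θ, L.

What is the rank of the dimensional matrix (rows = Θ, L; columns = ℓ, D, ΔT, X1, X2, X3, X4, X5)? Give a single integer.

Dimensional matrix (Θ×L by ℓ×D×ΔT×X1×X2×X3×X4×X5):
  Θ: [ 0  0  1 -2  1  0  2 -2]
  L: [ 1  1  0  1  0 -2 -3 -1]
Row reduction gives pivot columns ℓ,ΔT; rank = 2

2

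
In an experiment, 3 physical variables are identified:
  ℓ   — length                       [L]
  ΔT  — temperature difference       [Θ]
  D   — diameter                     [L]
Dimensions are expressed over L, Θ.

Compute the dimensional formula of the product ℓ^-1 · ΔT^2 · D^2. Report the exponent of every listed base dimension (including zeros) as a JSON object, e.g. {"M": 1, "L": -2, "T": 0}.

Exponent matrix [L,Θ] × [ℓ,ΔT,D]:
  L: [ 1  0  1]
  Θ: [ 0  1  0]
  [L]: (-1)·1+(2)·0+(2)·1 = 1
  [Θ]: (-1)·0+(2)·1+(2)·0 = 2
⇒ L Θ^2

{"L": 1, "Θ": 2}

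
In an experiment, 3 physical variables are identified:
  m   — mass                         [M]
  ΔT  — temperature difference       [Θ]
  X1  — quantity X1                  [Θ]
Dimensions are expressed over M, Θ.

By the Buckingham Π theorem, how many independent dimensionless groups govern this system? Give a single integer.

Dimensional matrix (M×Θ by m×ΔT×X1):
  M: [ 1  0  0]
  Θ: [ 0  1  1]
Echelon form has 2 nonzero rows (pivots: m,ΔT)
n=3, r=2 ⇒ 1 dimensionless group

1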